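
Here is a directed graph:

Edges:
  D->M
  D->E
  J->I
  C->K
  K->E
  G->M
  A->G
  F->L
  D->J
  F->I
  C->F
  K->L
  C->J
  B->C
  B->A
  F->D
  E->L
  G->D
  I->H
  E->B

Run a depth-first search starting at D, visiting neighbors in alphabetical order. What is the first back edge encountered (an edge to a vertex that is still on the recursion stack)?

DFS from D (visiting neighbors in alphabetical order); mark gray on enter, black on exit:
D gray
  E gray
    B gray
      A gray
        G gray
          G→D: D is gray → back edge
First back edge: G → D.

G→D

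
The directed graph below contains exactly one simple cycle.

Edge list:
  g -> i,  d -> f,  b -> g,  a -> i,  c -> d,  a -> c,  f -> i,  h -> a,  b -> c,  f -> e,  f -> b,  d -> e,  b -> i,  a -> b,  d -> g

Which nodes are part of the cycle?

DFS with gray/black marking from b:
b gray
  i gray
  i black
  g gray
    g→i: i black — skip
  g black
  c gray
    d gray
      f gray
        f→i: i black — skip
        e gray
        e black
        f→b: b is gray → back edge
Back edge closes the cycle b → c → d → f → b; its vertices are {b, c, d, f}.

b, c, d, f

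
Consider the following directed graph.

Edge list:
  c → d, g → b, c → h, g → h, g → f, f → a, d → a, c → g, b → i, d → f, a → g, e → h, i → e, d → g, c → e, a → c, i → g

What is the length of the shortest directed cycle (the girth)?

For each vertex v, BFS finds the shortest path from v back to v.
The shortest such closed walk is c → d → a → c, length 3.

3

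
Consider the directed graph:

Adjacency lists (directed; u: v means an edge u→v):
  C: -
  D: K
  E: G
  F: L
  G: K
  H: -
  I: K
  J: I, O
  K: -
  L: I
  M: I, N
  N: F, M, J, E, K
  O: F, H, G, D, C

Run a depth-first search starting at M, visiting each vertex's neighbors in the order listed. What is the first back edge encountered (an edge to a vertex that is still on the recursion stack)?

N→M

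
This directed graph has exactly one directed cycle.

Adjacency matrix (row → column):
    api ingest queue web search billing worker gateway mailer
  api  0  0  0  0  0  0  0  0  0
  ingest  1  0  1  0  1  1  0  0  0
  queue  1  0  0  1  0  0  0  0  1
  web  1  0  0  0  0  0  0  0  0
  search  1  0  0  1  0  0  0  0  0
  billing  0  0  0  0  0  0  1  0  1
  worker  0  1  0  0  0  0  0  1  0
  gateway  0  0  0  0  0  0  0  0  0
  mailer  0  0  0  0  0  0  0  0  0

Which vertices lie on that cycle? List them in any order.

ingest, worker, billing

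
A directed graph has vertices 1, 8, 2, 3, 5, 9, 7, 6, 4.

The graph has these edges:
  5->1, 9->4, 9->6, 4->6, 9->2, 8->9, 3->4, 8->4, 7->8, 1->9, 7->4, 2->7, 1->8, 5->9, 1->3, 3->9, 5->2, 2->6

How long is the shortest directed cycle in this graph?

4

For each vertex v, BFS finds the shortest path from v back to v.
The shortest such closed walk is 2 → 7 → 8 → 9 → 2, length 4.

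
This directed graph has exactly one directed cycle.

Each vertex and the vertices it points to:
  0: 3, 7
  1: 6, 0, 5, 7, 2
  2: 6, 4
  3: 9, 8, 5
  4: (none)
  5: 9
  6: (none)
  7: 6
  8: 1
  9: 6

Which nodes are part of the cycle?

0, 1, 3, 8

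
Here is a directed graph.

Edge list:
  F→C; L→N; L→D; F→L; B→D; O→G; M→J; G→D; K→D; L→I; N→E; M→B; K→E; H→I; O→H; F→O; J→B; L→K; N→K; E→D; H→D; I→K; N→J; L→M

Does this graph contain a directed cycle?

DFS with white/gray/black marking, starting from G:
G gray
  D gray
  D black
G black
B gray
  B→D: D black — skip
B black
C gray
C black
E gray
  E→D: D black — skip
E black
F gray
  L gray
    I gray
      K gray
        K→D: D black — skip
        K→E: E black — skip
      K black
    I black
    M gray
      J gray
        J→B: B black — skip
      J black
      M→B: B black — skip
    M black
    L→D: D black — skip
    N gray
      N→E: E black — skip
      N→K: K black — skip
      N→J: J black — skip
    N black
    L→K: K black — skip
  L black
  O gray
    O→G: G black — skip
    H gray
      H→D: D black — skip
      H→I: I black — skip
    H black
  O black
  F→C: C black — skip
F black
Every edge goes to a white or black vertex — no back edge, so the graph is acyclic.

No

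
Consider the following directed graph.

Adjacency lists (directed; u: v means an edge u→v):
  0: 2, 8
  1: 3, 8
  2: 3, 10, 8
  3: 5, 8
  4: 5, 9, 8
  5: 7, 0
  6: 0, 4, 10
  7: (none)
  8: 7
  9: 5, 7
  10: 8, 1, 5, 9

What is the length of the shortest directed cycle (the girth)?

4

For each vertex v, BFS finds the shortest path from v back to v.
The shortest such closed walk is 0 → 2 → 10 → 5 → 0, length 4.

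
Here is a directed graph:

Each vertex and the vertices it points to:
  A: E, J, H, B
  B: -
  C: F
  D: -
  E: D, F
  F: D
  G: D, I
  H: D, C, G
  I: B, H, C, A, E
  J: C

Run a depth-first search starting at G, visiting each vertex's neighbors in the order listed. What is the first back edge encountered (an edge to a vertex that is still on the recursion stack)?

H→G

DFS from G (visiting each vertex's neighbors in the order listed); mark gray on enter, black on exit:
G gray
  D gray
  D black
  I gray
    B gray
    B black
    H gray
      H→D: D black — skip
      C gray
        F gray
          F→D: D black — skip
        F black
      C black
      H→G: G is gray → back edge
First back edge: H → G.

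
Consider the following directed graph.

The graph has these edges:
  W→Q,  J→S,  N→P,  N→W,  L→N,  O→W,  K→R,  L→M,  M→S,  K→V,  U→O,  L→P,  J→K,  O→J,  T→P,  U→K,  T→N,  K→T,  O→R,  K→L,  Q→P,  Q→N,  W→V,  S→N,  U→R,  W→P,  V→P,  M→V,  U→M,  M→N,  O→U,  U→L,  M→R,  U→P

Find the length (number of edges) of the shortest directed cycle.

2

For each vertex v, BFS finds the shortest path from v back to v.
The shortest such closed walk is O → U → O, length 2.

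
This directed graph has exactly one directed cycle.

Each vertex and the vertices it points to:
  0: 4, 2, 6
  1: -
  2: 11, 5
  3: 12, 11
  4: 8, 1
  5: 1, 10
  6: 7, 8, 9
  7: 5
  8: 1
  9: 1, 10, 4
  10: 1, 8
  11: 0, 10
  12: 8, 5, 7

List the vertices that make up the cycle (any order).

0, 2, 11

DFS with gray/black marking from 11:
11 gray
  0 gray
    4 gray
      8 gray
        1 gray
        1 black
      8 black
      4→1: 1 black — skip
    4 black
    2 gray
      2→11: 11 is gray → back edge
Back edge closes the cycle 11 → 0 → 2 → 11; its vertices are {0, 2, 11}.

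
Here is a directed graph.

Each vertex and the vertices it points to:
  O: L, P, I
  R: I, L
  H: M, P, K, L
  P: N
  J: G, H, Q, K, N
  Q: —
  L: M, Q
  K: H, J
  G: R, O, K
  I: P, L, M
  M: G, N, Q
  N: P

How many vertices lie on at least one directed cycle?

A vertex is on a directed cycle iff it belongs to a strongly connected component of size ≥ 2 (or has a self-loop).
The vertices on cycles are {G, H, I, J, K, L, M, N, O, P, R} — 11 in total.

11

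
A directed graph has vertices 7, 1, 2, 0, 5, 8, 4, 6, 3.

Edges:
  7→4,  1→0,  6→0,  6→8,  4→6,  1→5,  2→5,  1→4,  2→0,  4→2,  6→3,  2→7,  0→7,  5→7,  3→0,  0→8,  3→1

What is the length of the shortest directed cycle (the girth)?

3

For each vertex v, BFS finds the shortest path from v back to v.
The shortest such closed walk is 4 → 2 → 7 → 4, length 3.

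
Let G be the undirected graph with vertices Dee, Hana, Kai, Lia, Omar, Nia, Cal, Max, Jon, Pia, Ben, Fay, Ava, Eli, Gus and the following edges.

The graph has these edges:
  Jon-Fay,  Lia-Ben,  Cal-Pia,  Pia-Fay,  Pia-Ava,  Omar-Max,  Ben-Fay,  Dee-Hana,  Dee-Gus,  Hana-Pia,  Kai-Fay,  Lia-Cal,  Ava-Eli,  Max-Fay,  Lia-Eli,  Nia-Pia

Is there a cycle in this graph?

Yes

DFS, tracking each vertex's parent; an edge to a visited non-parent vertex closes a cycle.
Start from Eli:
visit Eli (parent –)
  visit Ava (parent Eli)
    Ava–Eli: parent, skip
    visit Pia (parent Ava)
      Pia–Ava: parent, skip
      visit Fay (parent Pia)
        visit Max (parent Fay)
          Max–Fay: parent, skip
          visit Omar (parent Max)
            Omar–Max: parent, skip
        visit Jon (parent Fay)
          Jon–Fay: parent, skip
        Fay–Pia: parent, skip
        visit Ben (parent Fay)
          visit Lia (parent Ben)
            visit Cal (parent Lia)
              Cal–Lia: parent, skip
              Cal–Pia: Pia visited and ≠ parent → cycle
Cycle: Pia – Fay – Ben – Lia – Cal – Pia.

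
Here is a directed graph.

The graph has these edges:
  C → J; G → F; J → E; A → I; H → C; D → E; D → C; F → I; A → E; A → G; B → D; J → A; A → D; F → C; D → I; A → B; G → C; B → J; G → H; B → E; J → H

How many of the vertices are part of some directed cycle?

8

A vertex is on a directed cycle iff it belongs to a strongly connected component of size ≥ 2 (or has a self-loop).
The vertices on cycles are {A, B, C, D, F, G, H, J} — 8 in total.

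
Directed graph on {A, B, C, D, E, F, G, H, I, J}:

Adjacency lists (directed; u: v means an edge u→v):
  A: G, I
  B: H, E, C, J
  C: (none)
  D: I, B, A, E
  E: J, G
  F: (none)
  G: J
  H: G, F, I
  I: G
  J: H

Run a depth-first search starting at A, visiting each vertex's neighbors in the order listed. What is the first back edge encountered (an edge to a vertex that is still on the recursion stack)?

H→G

DFS from A (visiting each vertex's neighbors in the order listed); mark gray on enter, black on exit:
A gray
  G gray
    J gray
      H gray
        H→G: G is gray → back edge
First back edge: H → G.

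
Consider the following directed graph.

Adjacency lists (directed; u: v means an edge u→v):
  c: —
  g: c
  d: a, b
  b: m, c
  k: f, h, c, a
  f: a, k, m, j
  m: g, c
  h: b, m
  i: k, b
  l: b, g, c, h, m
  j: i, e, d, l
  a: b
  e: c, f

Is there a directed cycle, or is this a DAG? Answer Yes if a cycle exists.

DFS with white/gray/black marking, starting from d:
d gray
  a gray
    b gray
      m gray
        g gray
          c gray
          c black
        g black
        m→c: c black — skip
      m black
      b→c: c black — skip
    b black
  a black
  d→b: b black — skip
d black
k gray
  f gray
    f→a: a black — skip
    f→k: k is gray → back edge
Back edge found, so a cycle exists: k → f → k.

Yes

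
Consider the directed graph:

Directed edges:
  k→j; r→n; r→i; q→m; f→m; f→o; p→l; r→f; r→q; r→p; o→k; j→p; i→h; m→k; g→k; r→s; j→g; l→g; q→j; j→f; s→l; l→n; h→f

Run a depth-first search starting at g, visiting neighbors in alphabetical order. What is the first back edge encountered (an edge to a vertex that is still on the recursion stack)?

DFS from g (visiting neighbors in alphabetical order); mark gray on enter, black on exit:
g gray
  k gray
    j gray
      f gray
        m gray
          m→k: k is gray → back edge
First back edge: m → k.

m->k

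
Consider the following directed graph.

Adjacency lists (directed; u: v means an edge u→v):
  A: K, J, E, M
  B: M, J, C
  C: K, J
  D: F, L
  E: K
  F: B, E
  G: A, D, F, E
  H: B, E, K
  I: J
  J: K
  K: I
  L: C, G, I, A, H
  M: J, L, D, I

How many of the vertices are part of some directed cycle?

11

A vertex is on a directed cycle iff it belongs to a strongly connected component of size ≥ 2 (or has a self-loop).
The vertices on cycles are {A, B, D, F, G, H, I, J, K, L, M} — 11 in total.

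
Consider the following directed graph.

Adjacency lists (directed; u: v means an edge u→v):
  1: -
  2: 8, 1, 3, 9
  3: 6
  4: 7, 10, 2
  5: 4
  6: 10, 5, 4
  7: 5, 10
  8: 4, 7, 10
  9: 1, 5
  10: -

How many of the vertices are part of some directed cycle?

8

A vertex is on a directed cycle iff it belongs to a strongly connected component of size ≥ 2 (or has a self-loop).
The vertices on cycles are {2, 3, 4, 5, 6, 7, 8, 9} — 8 in total.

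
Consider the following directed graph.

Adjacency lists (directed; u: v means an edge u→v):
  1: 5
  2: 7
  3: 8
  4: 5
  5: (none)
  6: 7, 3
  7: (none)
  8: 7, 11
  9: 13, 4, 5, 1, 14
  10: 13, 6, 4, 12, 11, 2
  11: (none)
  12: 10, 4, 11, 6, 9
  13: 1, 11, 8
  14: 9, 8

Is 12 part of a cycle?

Yes

12 is on a cycle iff 12 can reach itself via ≥1 edge.
12 → 10 → 12 — yes.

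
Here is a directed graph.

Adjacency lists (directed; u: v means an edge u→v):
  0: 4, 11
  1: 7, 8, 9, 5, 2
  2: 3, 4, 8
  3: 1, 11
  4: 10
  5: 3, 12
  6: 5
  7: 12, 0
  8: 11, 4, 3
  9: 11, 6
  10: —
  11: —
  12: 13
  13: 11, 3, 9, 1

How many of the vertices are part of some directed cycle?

A vertex is on a directed cycle iff it belongs to a strongly connected component of size ≥ 2 (or has a self-loop).
The vertices on cycles are {1, 2, 3, 5, 6, 7, 8, 9, 12, 13} — 10 in total.

10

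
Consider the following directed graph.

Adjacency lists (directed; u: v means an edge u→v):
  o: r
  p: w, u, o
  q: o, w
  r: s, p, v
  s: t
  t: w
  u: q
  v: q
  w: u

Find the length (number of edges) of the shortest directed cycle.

3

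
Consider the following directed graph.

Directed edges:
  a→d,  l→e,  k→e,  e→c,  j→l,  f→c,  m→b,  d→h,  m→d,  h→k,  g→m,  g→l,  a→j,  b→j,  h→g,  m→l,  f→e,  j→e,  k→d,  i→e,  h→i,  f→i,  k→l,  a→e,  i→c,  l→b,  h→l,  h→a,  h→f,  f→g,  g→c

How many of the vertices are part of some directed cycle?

10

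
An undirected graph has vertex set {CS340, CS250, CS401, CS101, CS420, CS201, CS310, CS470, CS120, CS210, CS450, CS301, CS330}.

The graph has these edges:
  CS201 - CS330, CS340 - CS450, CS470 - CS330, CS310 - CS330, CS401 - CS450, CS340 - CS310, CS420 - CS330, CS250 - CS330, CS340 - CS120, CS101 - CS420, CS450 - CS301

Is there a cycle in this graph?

No

DFS, tracking each vertex's parent; an edge to a visited non-parent vertex closes a cycle.
Start from CS470:
visit CS470 (parent –)
  visit CS330 (parent CS470)
    visit CS250 (parent CS330)
      CS250–CS330: parent, skip
    visit CS310 (parent CS330)
      visit CS340 (parent CS310)
        visit CS450 (parent CS340)
          visit CS301 (parent CS450)
            CS301–CS450: parent, skip
          visit CS401 (parent CS450)
            CS401–CS450: parent, skip
          CS450–CS340: parent, skip
        CS340–CS310: parent, skip
        visit CS120 (parent CS340)
          CS120–CS340: parent, skip
      CS310–CS330: parent, skip
    visit CS420 (parent CS330)
      visit CS101 (parent CS420)
        CS101–CS420: parent, skip
      CS420–CS330: parent, skip
    visit CS201 (parent CS330)
      CS201–CS330: parent, skip
    CS330–CS470: parent, skip
visit CS210 (parent –)
No non-parent visited neighbor found — the graph is a forest.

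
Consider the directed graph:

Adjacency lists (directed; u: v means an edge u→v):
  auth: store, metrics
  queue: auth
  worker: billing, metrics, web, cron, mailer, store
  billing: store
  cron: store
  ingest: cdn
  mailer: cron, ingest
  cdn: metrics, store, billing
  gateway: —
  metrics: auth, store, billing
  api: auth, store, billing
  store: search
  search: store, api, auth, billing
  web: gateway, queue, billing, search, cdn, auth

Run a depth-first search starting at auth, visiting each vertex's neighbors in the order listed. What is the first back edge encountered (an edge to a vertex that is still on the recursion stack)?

search->store

DFS from auth (visiting each vertex's neighbors in the order listed); mark gray on enter, black on exit:
auth gray
  store gray
    search gray
      search→store: store is gray → back edge
First back edge: search → store.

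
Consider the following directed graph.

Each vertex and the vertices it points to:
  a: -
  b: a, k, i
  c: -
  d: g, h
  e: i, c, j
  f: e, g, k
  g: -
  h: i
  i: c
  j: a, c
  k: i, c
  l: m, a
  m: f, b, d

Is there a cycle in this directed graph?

No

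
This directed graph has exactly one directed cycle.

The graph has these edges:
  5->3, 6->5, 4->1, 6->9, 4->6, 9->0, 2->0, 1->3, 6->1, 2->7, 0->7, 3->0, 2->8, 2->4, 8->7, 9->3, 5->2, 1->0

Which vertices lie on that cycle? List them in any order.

DFS with gray/black marking from 6:
6 gray
  9 gray
    0 gray
      7 gray
      7 black
    0 black
    3 gray
      3→0: 0 black — skip
    3 black
  9 black
  1 gray
    1→0: 0 black — skip
    1→3: 3 black — skip
  1 black
  5 gray
    2 gray
      2→7: 7 black — skip
      2→0: 0 black — skip
      8 gray
        8→7: 7 black — skip
      8 black
      4 gray
        4→1: 1 black — skip
        4→6: 6 is gray → back edge
Back edge closes the cycle 6 → 5 → 2 → 4 → 6; its vertices are {2, 4, 5, 6}.

2, 4, 5, 6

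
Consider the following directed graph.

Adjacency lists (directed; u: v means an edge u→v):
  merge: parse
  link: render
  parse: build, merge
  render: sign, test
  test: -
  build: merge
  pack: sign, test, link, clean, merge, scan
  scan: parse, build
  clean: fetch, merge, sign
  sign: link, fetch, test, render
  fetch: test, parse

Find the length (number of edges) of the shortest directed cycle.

2

For each vertex v, BFS finds the shortest path from v back to v.
The shortest such closed walk is sign → render → sign, length 2.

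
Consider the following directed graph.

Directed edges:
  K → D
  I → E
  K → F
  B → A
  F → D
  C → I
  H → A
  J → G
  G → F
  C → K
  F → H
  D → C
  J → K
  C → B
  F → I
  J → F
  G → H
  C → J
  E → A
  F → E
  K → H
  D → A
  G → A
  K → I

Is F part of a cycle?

Yes

F is on a cycle iff F can reach itself via ≥1 edge.
F → D → C → J → F — yes.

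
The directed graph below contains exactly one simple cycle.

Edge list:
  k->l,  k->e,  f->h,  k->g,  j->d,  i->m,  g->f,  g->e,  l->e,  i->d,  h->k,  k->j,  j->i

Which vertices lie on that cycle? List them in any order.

f, g, h, k

DFS with gray/black marking from k:
k gray
  e gray
  e black
  j gray
    d gray
    d black
    i gray
      m gray
      m black
      i→d: d black — skip
    i black
  j black
  l gray
    l→e: e black — skip
  l black
  g gray
    g→e: e black — skip
    f gray
      h gray
        h→k: k is gray → back edge
Back edge closes the cycle k → g → f → h → k; its vertices are {f, g, h, k}.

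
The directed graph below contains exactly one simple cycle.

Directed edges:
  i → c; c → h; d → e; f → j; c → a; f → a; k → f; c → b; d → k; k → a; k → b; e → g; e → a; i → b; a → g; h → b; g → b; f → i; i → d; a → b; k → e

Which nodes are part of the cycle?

DFS with gray/black marking from f:
f gray
  i gray
    b gray
    b black
    d gray
      k gray
        k→f: f is gray → back edge
Back edge closes the cycle f → i → d → k → f; its vertices are {d, f, i, k}.

d, f, i, k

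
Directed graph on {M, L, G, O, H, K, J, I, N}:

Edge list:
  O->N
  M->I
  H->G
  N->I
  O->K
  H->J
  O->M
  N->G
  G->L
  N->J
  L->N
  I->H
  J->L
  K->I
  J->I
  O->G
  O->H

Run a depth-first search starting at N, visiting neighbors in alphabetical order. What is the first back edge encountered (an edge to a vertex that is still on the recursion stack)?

DFS from N (visiting neighbors in alphabetical order); mark gray on enter, black on exit:
N gray
  G gray
    L gray
      L→N: N is gray → back edge
First back edge: L → N.

L->N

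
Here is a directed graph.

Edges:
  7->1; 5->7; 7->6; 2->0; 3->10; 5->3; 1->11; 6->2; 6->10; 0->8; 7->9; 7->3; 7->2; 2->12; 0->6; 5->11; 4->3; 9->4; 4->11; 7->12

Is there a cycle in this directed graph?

Yes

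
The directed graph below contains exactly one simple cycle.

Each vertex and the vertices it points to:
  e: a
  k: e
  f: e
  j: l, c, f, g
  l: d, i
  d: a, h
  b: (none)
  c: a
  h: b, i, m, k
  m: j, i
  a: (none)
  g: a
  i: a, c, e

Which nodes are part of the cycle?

d, h, j, l, m

DFS with gray/black marking from h:
h gray
  b gray
  b black
  i gray
    a gray
    a black
    c gray
      c→a: a black — skip
    c black
    e gray
      e→a: a black — skip
    e black
  i black
  m gray
    j gray
      l gray
        d gray
          d→a: a black — skip
          d→h: h is gray → back edge
Back edge closes the cycle h → m → j → l → d → h; its vertices are {d, h, j, l, m}.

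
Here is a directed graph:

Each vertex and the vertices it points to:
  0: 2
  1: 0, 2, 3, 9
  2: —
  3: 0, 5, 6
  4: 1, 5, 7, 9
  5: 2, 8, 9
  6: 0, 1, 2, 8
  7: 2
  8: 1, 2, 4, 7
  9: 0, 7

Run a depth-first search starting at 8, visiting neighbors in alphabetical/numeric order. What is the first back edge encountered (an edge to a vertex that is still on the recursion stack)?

DFS from 8 (visiting neighbors in alphabetical/numeric order); mark gray on enter, black on exit:
8 gray
  1 gray
    0 gray
      2 gray
      2 black
    0 black
    1→2: 2 black — skip
    3 gray
      3→0: 0 black — skip
      5 gray
        5→2: 2 black — skip
        5→8: 8 is gray → back edge
First back edge: 5 → 8.

5→8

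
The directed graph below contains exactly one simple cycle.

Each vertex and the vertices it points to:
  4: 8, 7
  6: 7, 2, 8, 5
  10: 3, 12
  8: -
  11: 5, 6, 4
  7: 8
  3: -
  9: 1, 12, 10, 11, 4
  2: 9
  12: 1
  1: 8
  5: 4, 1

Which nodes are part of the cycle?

2, 6, 9, 11

DFS with gray/black marking from 9:
9 gray
  1 gray
    8 gray
    8 black
  1 black
  12 gray
    12→1: 1 black — skip
  12 black
  10 gray
    3 gray
    3 black
    10→12: 12 black — skip
  10 black
  11 gray
    5 gray
      4 gray
        4→8: 8 black — skip
        7 gray
          7→8: 8 black — skip
        7 black
      4 black
      5→1: 1 black — skip
    5 black
    6 gray
      6→7: 7 black — skip
      2 gray
        2→9: 9 is gray → back edge
Back edge closes the cycle 9 → 11 → 6 → 2 → 9; its vertices are {2, 6, 9, 11}.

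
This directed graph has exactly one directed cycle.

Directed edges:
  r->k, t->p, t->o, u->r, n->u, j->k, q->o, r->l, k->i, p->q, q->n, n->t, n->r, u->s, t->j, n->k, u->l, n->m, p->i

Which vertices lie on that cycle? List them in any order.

DFS with gray/black marking from n:
n gray
  u gray
    l gray
    l black
    r gray
      r→l: l black — skip
      k gray
        i gray
        i black
      k black
    r black
    s gray
    s black
  u black
  m gray
  m black
  t gray
    p gray
      q gray
        o gray
        o black
        q→n: n is gray → back edge
Back edge closes the cycle n → t → p → q → n; its vertices are {n, p, q, t}.

n, p, q, t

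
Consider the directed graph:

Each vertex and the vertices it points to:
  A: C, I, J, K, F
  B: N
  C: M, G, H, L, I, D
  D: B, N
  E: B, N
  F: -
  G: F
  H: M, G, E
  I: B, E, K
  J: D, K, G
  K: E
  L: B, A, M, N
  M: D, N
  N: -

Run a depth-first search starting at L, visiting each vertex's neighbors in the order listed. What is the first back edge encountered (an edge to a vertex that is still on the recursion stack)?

DFS from L (visiting each vertex's neighbors in the order listed); mark gray on enter, black on exit:
L gray
  B gray
    N gray
    N black
  B black
  A gray
    C gray
      M gray
        D gray
          D→B: B black — skip
          D→N: N black — skip
        D black
        M→N: N black — skip
      M black
      G gray
        F gray
        F black
      G black
      H gray
        H→M: M black — skip
        H→G: G black — skip
        E gray
          E→B: B black — skip
          E→N: N black — skip
        E black
      H black
      C→L: L is gray → back edge
First back edge: C → L.

C->L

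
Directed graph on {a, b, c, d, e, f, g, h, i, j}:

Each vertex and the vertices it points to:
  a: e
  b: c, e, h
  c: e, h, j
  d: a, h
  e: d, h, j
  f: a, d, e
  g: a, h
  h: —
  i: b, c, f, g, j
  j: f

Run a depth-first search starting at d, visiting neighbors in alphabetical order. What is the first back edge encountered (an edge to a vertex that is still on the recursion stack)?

e->d

DFS from d (visiting neighbors in alphabetical order); mark gray on enter, black on exit:
d gray
  a gray
    e gray
      e→d: d is gray → back edge
First back edge: e → d.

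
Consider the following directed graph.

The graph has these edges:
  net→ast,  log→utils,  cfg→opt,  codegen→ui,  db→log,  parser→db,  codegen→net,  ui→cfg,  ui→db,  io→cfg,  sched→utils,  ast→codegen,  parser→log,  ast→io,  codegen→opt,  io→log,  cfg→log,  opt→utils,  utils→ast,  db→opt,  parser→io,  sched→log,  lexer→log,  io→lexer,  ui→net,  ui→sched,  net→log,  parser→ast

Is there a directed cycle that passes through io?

Yes

io is on a cycle iff io can reach itself via ≥1 edge.
io → log → utils → ast → io — yes.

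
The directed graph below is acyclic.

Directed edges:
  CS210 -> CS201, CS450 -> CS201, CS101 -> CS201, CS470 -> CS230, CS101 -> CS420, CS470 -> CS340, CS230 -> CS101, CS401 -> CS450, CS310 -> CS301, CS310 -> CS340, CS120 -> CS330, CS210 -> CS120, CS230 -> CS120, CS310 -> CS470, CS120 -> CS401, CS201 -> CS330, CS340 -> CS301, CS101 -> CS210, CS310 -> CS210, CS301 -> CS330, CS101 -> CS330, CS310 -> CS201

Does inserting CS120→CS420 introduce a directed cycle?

Adding CS120→CS420 creates a cycle iff CS420 can already reach CS120.
Explore from CS420: no path reaches CS120. The graph stays acyclic.

No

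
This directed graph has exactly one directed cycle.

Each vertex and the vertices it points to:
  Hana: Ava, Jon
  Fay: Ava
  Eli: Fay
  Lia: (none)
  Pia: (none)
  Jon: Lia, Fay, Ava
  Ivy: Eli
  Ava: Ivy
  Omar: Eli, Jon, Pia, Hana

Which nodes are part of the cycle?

DFS with gray/black marking from Eli:
Eli gray
  Fay gray
    Ava gray
      Ivy gray
        Ivy→Eli: Eli is gray → back edge
Back edge closes the cycle Eli → Fay → Ava → Ivy → Eli; its vertices are {Ava, Eli, Fay, Ivy}.

Ava, Eli, Fay, Ivy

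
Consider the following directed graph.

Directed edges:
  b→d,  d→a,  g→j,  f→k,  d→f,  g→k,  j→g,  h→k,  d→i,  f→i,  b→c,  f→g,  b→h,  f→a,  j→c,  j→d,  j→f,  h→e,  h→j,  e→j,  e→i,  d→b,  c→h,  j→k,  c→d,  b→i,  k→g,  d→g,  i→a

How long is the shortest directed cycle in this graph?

2

For each vertex v, BFS finds the shortest path from v back to v.
The shortest such closed walk is b → d → b, length 2.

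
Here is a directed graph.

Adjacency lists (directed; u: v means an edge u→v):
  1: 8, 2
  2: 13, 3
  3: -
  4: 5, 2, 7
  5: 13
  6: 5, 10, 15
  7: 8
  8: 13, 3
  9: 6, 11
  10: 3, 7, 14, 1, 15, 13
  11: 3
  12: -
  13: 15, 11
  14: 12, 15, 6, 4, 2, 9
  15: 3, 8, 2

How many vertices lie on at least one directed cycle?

A vertex is on a directed cycle iff it belongs to a strongly connected component of size ≥ 2 (or has a self-loop).
The vertices on cycles are {2, 6, 8, 9, 10, 13, 14, 15} — 8 in total.

8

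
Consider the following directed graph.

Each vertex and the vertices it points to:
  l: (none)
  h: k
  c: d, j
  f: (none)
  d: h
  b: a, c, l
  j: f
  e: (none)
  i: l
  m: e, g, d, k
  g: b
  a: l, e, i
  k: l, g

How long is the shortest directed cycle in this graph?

For each vertex v, BFS finds the shortest path from v back to v.
The shortest such closed walk is g → b → c → d → h → k → g, length 6.

6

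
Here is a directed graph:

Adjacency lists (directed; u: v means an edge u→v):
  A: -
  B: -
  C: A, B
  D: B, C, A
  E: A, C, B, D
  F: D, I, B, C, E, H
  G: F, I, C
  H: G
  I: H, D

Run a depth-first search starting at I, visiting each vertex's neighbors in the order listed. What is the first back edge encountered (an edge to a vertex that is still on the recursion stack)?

F->I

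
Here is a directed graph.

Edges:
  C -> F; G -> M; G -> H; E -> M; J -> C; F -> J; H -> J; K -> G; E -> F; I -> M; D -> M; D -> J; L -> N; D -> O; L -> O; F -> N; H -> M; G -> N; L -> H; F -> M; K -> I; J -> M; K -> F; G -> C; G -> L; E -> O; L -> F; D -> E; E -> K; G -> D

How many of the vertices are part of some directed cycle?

A vertex is on a directed cycle iff it belongs to a strongly connected component of size ≥ 2 (or has a self-loop).
The vertices on cycles are {C, D, E, F, G, J, K} — 7 in total.

7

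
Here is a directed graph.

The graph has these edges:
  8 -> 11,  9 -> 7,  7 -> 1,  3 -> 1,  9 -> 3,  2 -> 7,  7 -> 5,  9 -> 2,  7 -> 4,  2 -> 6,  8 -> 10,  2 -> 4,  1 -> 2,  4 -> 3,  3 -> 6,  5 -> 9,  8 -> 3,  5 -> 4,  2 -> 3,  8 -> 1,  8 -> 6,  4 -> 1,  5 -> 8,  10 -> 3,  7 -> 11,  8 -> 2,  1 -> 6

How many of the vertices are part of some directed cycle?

9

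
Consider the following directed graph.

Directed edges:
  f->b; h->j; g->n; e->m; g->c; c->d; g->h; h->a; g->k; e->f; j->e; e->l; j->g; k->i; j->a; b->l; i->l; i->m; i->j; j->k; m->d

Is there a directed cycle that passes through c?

c lies on a cycle iff there is a path from c back to itself.
Exploring from c, it never reaches itself; equivalently, its strongly connected component is a singleton.

No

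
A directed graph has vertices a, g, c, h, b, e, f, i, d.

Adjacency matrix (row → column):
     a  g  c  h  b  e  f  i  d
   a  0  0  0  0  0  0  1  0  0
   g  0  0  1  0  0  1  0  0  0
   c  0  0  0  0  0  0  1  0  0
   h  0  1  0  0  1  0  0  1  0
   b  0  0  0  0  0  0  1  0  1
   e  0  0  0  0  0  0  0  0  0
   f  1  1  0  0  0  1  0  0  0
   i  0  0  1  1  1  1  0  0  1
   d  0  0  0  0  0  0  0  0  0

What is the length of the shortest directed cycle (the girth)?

For each vertex v, BFS finds the shortest path from v back to v.
The shortest such closed walk is h → i → h, length 2.

2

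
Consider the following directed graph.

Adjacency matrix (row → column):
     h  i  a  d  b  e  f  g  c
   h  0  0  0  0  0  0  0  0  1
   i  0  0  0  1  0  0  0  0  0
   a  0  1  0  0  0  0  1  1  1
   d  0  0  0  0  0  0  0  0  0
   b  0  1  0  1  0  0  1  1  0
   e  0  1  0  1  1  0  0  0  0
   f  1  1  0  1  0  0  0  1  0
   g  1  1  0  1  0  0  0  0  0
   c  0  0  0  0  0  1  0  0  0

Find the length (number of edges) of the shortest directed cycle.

5

For each vertex v, BFS finds the shortest path from v back to v.
The shortest such closed walk is c → e → b → g → h → c, length 5.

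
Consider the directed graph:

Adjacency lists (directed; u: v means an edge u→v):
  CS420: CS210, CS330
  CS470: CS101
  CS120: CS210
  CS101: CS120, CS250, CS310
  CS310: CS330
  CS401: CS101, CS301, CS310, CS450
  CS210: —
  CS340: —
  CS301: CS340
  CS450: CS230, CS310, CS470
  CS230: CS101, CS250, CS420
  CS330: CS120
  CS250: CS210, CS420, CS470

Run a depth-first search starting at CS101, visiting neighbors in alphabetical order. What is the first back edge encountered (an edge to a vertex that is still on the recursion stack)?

CS470->CS101

DFS from CS101 (visiting neighbors in alphabetical order); mark gray on enter, black on exit:
CS101 gray
  CS120 gray
    CS210 gray
    CS210 black
  CS120 black
  CS250 gray
    CS250→CS210: CS210 black — skip
    CS420 gray
      CS420→CS210: CS210 black — skip
      CS330 gray
        CS330→CS120: CS120 black — skip
      CS330 black
    CS420 black
    CS470 gray
      CS470→CS101: CS101 is gray → back edge
First back edge: CS470 → CS101.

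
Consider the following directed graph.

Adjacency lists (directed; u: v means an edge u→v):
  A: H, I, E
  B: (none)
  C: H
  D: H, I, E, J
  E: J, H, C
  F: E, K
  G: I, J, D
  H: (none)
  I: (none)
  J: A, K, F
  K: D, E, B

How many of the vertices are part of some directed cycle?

6

A vertex is on a directed cycle iff it belongs to a strongly connected component of size ≥ 2 (or has a self-loop).
The vertices on cycles are {A, D, E, F, J, K} — 6 in total.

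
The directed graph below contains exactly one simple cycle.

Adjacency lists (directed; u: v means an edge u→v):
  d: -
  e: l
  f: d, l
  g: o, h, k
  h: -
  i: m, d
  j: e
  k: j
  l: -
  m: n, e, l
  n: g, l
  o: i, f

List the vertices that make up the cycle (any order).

g, i, m, n, o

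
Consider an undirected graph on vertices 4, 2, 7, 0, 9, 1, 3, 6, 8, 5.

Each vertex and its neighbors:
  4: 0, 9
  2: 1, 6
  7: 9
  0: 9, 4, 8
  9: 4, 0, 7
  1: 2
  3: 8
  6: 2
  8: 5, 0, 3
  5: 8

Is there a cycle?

Yes

DFS, tracking each vertex's parent; an edge to a visited non-parent vertex closes a cycle.
Start from 8:
visit 8 (parent –)
  visit 5 (parent 8)
    5–8: parent, skip
  visit 0 (parent 8)
    visit 9 (parent 0)
      visit 4 (parent 9)
        4–0: 0 visited and ≠ parent → cycle
Cycle: 0 – 9 – 4 – 0.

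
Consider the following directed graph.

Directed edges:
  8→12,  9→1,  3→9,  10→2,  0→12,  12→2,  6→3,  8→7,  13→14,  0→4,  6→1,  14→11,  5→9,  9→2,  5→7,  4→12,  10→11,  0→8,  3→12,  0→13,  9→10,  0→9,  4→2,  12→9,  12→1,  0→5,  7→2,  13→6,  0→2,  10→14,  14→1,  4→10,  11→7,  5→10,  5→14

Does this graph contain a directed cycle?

No

DFS with white/gray/black marking, starting from 7:
7 gray
  2 gray
  2 black
7 black
0 gray
  5 gray
    5→7: 7 black — skip
    10 gray
      10→2: 2 black — skip
      14 gray
        1 gray
        1 black
        11 gray
          11→7: 7 black — skip
        11 black
      14 black
      10→11: 11 black — skip
    10 black
    9 gray
      9→2: 2 black — skip
      9→1: 1 black — skip
      9→10: 10 black — skip
    9 black
    5→14: 14 black — skip
  5 black
  0→9: 9 black — skip
  13 gray
    6 gray
      3 gray
        12 gray
          12→9: 9 black — skip
          12→2: 2 black — skip
          12→1: 1 black — skip
        12 black
        3→9: 9 black — skip
      3 black
      6→1: 1 black — skip
    6 black
    13→14: 14 black — skip
  13 black
  0→2: 2 black — skip
  8 gray
    8→7: 7 black — skip
    8→12: 12 black — skip
  8 black
  0→12: 12 black — skip
  4 gray
    4→10: 10 black — skip
    4→2: 2 black — skip
    4→12: 12 black — skip
  4 black
0 black
Every edge goes to a white or black vertex — no back edge, so the graph is acyclic.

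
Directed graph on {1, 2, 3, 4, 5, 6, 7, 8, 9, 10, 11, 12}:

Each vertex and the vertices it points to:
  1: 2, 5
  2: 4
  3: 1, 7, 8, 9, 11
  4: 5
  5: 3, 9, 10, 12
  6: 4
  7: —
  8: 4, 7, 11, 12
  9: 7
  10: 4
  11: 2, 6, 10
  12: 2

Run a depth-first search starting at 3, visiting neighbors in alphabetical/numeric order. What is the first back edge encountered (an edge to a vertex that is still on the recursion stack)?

5->3

DFS from 3 (visiting neighbors in alphabetical/numeric order); mark gray on enter, black on exit:
3 gray
  1 gray
    2 gray
      4 gray
        5 gray
          5→3: 3 is gray → back edge
First back edge: 5 → 3.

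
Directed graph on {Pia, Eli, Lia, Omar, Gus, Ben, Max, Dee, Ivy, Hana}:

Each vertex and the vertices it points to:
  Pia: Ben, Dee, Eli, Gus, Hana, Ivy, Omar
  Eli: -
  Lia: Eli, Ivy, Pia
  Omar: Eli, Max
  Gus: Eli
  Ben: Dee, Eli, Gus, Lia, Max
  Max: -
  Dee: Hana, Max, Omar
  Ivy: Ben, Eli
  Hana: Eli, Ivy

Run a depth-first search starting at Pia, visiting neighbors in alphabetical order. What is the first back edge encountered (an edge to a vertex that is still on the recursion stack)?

DFS from Pia (visiting neighbors in alphabetical order); mark gray on enter, black on exit:
Pia gray
  Ben gray
    Dee gray
      Hana gray
        Eli gray
        Eli black
        Ivy gray
          Ivy→Ben: Ben is gray → back edge
First back edge: Ivy → Ben.

Ivy->Ben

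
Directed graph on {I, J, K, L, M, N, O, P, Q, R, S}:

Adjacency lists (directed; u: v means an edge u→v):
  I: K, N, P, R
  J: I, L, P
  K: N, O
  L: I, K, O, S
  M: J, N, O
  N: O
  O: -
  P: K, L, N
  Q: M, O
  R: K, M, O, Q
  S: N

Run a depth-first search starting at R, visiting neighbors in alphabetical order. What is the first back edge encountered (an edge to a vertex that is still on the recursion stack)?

L→I

DFS from R (visiting neighbors in alphabetical order); mark gray on enter, black on exit:
R gray
  K gray
    N gray
      O gray
      O black
    N black
    K→O: O black — skip
  K black
  M gray
    J gray
      I gray
        I→K: K black — skip
        I→N: N black — skip
        P gray
          P→K: K black — skip
          L gray
            L→I: I is gray → back edge
First back edge: L → I.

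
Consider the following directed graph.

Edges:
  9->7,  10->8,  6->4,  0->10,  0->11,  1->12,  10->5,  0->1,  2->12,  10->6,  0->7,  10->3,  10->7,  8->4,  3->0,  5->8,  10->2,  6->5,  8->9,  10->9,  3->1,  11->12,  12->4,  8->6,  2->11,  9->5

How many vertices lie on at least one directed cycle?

7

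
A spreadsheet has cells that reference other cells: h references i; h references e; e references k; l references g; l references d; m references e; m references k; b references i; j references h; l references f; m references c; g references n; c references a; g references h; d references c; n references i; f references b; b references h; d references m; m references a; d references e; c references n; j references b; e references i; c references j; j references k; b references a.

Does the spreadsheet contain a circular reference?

No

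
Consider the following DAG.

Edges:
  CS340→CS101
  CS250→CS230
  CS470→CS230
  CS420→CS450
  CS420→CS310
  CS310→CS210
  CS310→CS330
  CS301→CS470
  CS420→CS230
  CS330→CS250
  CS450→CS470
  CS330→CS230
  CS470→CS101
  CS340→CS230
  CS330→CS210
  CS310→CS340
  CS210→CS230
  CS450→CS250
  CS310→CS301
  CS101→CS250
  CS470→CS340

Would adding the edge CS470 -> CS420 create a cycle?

Yes

Adding CS470→CS420 creates a cycle iff CS420 can already reach CS470.
Path from CS420: CS420 → CS450 → CS470.
So CS420 → … → CS470 → CS420 is a cycle.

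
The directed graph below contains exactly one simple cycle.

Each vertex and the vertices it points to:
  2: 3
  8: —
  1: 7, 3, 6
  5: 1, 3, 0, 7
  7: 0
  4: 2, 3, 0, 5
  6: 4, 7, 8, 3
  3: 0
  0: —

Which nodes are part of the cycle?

1, 4, 5, 6

DFS with gray/black marking from 6:
6 gray
  4 gray
    2 gray
      3 gray
        0 gray
        0 black
      3 black
    2 black
    4→3: 3 black — skip
    4→0: 0 black — skip
    5 gray
      1 gray
        7 gray
          7→0: 0 black — skip
        7 black
        1→3: 3 black — skip
        1→6: 6 is gray → back edge
Back edge closes the cycle 6 → 4 → 5 → 1 → 6; its vertices are {1, 4, 5, 6}.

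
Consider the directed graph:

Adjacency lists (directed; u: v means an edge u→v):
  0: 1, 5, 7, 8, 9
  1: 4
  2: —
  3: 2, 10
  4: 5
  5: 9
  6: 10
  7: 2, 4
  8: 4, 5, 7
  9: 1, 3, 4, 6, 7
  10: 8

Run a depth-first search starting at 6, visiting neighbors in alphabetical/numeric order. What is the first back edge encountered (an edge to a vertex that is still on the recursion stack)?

1->4

DFS from 6 (visiting neighbors in alphabetical/numeric order); mark gray on enter, black on exit:
6 gray
  10 gray
    8 gray
      4 gray
        5 gray
          9 gray
            1 gray
              1→4: 4 is gray → back edge
First back edge: 1 → 4.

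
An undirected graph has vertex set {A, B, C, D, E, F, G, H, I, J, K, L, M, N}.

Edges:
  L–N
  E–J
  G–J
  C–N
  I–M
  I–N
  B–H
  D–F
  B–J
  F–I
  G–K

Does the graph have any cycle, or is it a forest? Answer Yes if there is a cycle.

DFS, tracking each vertex's parent; an edge to a visited non-parent vertex closes a cycle.
Start from G:
visit G (parent –)
  visit J (parent G)
    J–G: parent, skip
    visit B (parent J)
      visit H (parent B)
        H–B: parent, skip
      B–J: parent, skip
    visit E (parent J)
      E–J: parent, skip
  visit K (parent G)
    K–G: parent, skip
visit A (parent –)
visit C (parent –)
  visit N (parent C)
    visit L (parent N)
      L–N: parent, skip
    N–C: parent, skip
    visit I (parent N)
      I–N: parent, skip
      visit F (parent I)
        visit D (parent F)
          D–F: parent, skip
        F–I: parent, skip
      visit M (parent I)
        M–I: parent, skip
No non-parent visited neighbor found — the graph is a forest.

No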